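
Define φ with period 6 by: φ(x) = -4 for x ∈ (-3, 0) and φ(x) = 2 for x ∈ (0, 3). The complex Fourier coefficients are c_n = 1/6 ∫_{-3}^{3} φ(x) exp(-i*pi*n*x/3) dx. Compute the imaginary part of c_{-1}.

6/pi

Since φ is real-valued, Im(c_{-1}) = -1/6 ∫_{-3}^{3} φ(x) sin(-pi*x/3) dx = b_{1}/2.
Split the integral at the breakpoints.
Directly, an antiderivative of (-4) sin(-pi*x/3) is -12*cos(pi*x/3)/pi; evaluating from -3 to 0: ∫_{-3}^{0} (-4) sin(-pi*x/3) dx = (-12/pi) - (12/pi) = -24/pi.
Directly, an antiderivative of (2) sin(-pi*x/3) is 6*cos(pi*x/3)/pi; evaluating from 0 to 3: ∫_{0}^{3} (2) sin(-pi*x/3) dx = (-6/pi) - (6/pi) = -12/pi.
So ∫_{-3}^{3} φ(x) sin(-pi*x/3) dx = -36/pi.
Hence Im(c_{-1}) = (-1/6)·(-36/pi) = 6/pi.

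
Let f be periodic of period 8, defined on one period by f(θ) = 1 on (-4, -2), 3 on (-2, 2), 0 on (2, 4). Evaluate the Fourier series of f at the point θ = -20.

1/2

θ = -20 differs from θ = -4 by -2 full period(s), and the series is 8-periodic.
At θ = -4 the one-sided limits are f(-4^-) = 0 and f(-4^+) = 1.
By Dirichlet's theorem the series converges to their average, [(0) + (1)]/2 = 1/2.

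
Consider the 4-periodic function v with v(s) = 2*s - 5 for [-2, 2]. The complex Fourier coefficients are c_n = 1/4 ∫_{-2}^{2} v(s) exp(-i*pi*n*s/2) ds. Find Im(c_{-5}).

4/(5*pi)

Since v is real-valued, Im(c_{-5}) = -1/4 ∫_{-2}^{2} v(s) sin(-5*pi*s/2) ds = b_{5}/2.
Integrating by parts (boundary term plus one more integral), an antiderivative of (2*s - 5) sin(-5*pi*s/2) is 4*s*cos(5*pi*s/2)/(5*pi) - 8*sin(5*pi*s/2)/(25*pi**2) - 2*cos(5*pi*s/2)/pi; evaluating from -2 to 2: ∫_{-2}^{2} (2*s - 5) sin(-5*pi*s/2) ds = (2/(5*pi)) - (18/(5*pi)) = -16/(5*pi).
Hence Im(c_{-5}) = (-1/4)·(-16/(5*pi)) = 4/(5*pi).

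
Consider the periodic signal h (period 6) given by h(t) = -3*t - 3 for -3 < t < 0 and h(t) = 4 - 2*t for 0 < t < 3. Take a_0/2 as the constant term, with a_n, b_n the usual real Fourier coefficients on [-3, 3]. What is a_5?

-6/(25*pi**2)

a_5 = 1/3 ∫_{-3}^{3} h(t) cos(5*pi*t/3) dt.
Split the integral at the breakpoints.
Integrating by parts (boundary term plus one more integral), an antiderivative of (-3*t - 3) cos(5*pi*t/3) is -9*t*sin(5*pi*t/3)/(5*pi) - 9*sin(5*pi*t/3)/(5*pi) - 27*cos(5*pi*t/3)/(25*pi**2); evaluating from -3 to 0: ∫_{-3}^{0} (-3*t - 3) cos(5*pi*t/3) dt = (-27/(25*pi**2)) - (27/(25*pi**2)) = -54/(25*pi**2).
Integrating by parts (boundary term plus one more integral), an antiderivative of (4 - 2*t) cos(5*pi*t/3) is -6*t*sin(5*pi*t/3)/(5*pi) + 12*sin(5*pi*t/3)/(5*pi) - 18*cos(5*pi*t/3)/(25*pi**2); evaluating from 0 to 3: ∫_{0}^{3} (4 - 2*t) cos(5*pi*t/3) dt = (18/(25*pi**2)) - (-18/(25*pi**2)) = 36/(25*pi**2).
Summing the pieces and multiplying by (1/3) gives a_5 = -6/(25*pi**2).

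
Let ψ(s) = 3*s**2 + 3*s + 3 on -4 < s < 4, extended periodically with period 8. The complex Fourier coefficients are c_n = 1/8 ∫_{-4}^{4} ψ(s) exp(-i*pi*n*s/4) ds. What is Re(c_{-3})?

Since ψ is real-valued, Re(c_{-3}) = 1/8 ∫_{-4}^{4} ψ(s) cos(-3*pi*s/4) ds = a_{3}/2.
Integrating by parts twice (tabular method), an antiderivative of (3*s**2 + 3*s + 3) cos(-3*pi*s/4) is 4*s**2*sin(3*pi*s/4)/pi + 4*s*sin(3*pi*s/4)/pi + 32*s*cos(3*pi*s/4)/(3*pi**2) - 128*sin(3*pi*s/4)/(9*pi**3) + 4*sin(3*pi*s/4)/pi + 16*cos(3*pi*s/4)/(3*pi**2); evaluating from -4 to 4: ∫_{-4}^{4} (3*s**2 + 3*s + 3) cos(-3*pi*s/4) ds = (-48/pi**2) - (112/(3*pi**2)) = -256/(3*pi**2).
Hence Re(c_{-3}) = (1/8)·(-256/(3*pi**2)) = -32/(3*pi**2).

-32/(3*pi**2)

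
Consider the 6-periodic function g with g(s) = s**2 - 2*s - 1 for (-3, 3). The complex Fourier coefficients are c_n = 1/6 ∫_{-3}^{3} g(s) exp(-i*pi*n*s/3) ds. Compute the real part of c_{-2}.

Since g is real-valued, Re(c_{-2}) = 1/6 ∫_{-3}^{3} g(s) cos(-2*pi*s/3) ds = a_{2}/2.
Integrating by parts twice (tabular method), an antiderivative of (s**2 - 2*s - 1) cos(-2*pi*s/3) is 3*s**2*sin(2*pi*s/3)/(2*pi) - 3*s*sin(2*pi*s/3)/pi + 9*s*cos(2*pi*s/3)/(2*pi**2) - 3*sin(2*pi*s/3)/(2*pi) - 27*sin(2*pi*s/3)/(4*pi**3) - 9*cos(2*pi*s/3)/(2*pi**2); evaluating from -3 to 3: ∫_{-3}^{3} (s**2 - 2*s - 1) cos(-2*pi*s/3) ds = (9/pi**2) - (-18/pi**2) = 27/pi**2.
Hence Re(c_{-2}) = (1/6)·(27/pi**2) = 9/(2*pi**2).

9/(2*pi**2)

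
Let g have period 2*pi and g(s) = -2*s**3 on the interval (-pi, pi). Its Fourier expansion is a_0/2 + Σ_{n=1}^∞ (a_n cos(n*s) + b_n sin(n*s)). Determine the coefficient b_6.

b_6 = 1/pi ∫_{-pi}^{pi} g(s) sin(6*s) ds.
g is odd and sin(6*s) is odd, so the integrand is even and b_6 = 2/pi ∫_0^{pi} g(s) sin(6*s) ds.
Integrating by parts three times (tabular method), an antiderivative of (-2*s**3) sin(6*s) is s**3*cos(6*s)/3 - s**2*sin(6*s)/6 - s*cos(6*s)/18 + sin(6*s)/108; evaluating from 0 to pi: ∫_{0}^{pi} (-2*s**3) sin(6*s) ds = (-pi/18 + pi**3/3) - (0) = -pi/18 + pi**3/3.
Hence b_6 = (2/pi)·(-pi/18 + pi**3/3) = -1/9 + 2*pi**2/3.

-1/9 + 2*pi**2/3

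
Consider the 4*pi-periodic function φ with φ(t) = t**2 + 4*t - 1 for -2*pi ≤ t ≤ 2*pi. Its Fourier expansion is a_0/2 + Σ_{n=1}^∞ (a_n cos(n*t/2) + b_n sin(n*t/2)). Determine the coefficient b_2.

-8

b_2 = (1/(2*pi)) ∫_{-2*pi}^{2*pi} φ(t) sin(t) dt.
Integrating by parts twice (tabular method), an antiderivative of (t**2 + 4*t - 1) sin(t) is -t**2*cos(t) + 2*t*sin(t) - 4*t*cos(t) + 4*sin(t) + 3*cos(t); evaluating from -2*pi to 2*pi: ∫_{-2*pi}^{2*pi} (t**2 + 4*t - 1) sin(t) dt = (-4*pi**2 - 8*pi + 3) - (-4*pi**2 + 3 + 8*pi) = -16*pi.
Hence b_2 = (1/(2*pi))·(-16*pi) = -8.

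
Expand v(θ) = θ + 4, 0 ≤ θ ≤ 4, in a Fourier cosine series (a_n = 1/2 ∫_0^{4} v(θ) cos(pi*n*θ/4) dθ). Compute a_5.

a_5 = 1/2 ∫_0^{4} (θ + 4) cos(5*pi*θ/4) dθ.
Integrating by parts (boundary term plus one more integral), an antiderivative of (θ + 4) cos(5*pi*θ/4) is 4*θ*sin(5*pi*θ/4)/(5*pi) + 16*sin(5*pi*θ/4)/(5*pi) + 16*cos(5*pi*θ/4)/(25*pi**2); evaluating from 0 to 4: ∫_{0}^{4} (θ + 4) cos(5*pi*θ/4) dθ = (-16/(25*pi**2)) - (16/(25*pi**2)) = -32/(25*pi**2).
Hence a_5 = (1/2)·(-32/(25*pi**2)) = -16/(25*pi**2).

-16/(25*pi**2)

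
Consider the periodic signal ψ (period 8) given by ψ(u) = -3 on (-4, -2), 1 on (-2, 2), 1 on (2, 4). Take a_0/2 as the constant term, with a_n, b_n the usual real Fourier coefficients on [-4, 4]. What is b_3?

b_3 = 1/4 ∫_{-4}^{4} ψ(u) sin(3*pi*u/4) du.
Split the integral at the breakpoints.
Directly, an antiderivative of (-3) sin(3*pi*u/4) is 4*cos(3*pi*u/4)/pi; evaluating from -4 to -2: ∫_{-4}^{-2} (-3) sin(3*pi*u/4) du = (0) - (-4/pi) = 4/pi.
Directly, an antiderivative of (1) sin(3*pi*u/4) is -4*cos(3*pi*u/4)/(3*pi); evaluating from -2 to 2: ∫_{-2}^{2} (1) sin(3*pi*u/4) du = (0) - (0) = 0.
Directly, an antiderivative of (1) sin(3*pi*u/4) is -4*cos(3*pi*u/4)/(3*pi); evaluating from 2 to 4: ∫_{2}^{4} (1) sin(3*pi*u/4) du = (4/(3*pi)) - (0) = 4/(3*pi).
Summing the pieces and multiplying by (1/4) gives b_3 = 4/(3*pi).

4/(3*pi)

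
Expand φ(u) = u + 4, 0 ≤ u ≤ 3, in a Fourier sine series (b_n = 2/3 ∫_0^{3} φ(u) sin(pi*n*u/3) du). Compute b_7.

b_7 = 2/3 ∫_0^{3} (u + 4) sin(7*pi*u/3) du.
Integrating by parts (boundary term plus one more integral), an antiderivative of (u + 4) sin(7*pi*u/3) is -3*u*cos(7*pi*u/3)/(7*pi) + 9*sin(7*pi*u/3)/(49*pi**2) - 12*cos(7*pi*u/3)/(7*pi); evaluating from 0 to 3: ∫_{0}^{3} (u + 4) sin(7*pi*u/3) du = (3/pi) - (-12/(7*pi)) = 33/(7*pi).
Hence b_7 = (2/3)·(33/(7*pi)) = 22/(7*pi).

22/(7*pi)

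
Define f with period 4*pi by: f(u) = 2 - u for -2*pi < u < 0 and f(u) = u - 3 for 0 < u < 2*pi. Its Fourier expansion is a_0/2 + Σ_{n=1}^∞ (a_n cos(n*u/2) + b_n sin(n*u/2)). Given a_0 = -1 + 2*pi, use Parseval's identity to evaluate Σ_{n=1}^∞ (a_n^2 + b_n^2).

Parseval: a_0^2/2 + Σ_{n≥1} (a_n^2+b_n^2) = (1/(2*pi)) ∫_{-2*pi}^{2*pi} f(u)^2 du = -2*pi + 13 + 8*pi**2/3.
Subtract a_0^2/2 = (1 - 2*pi)**2/2: Σ (a_n^2+b_n^2) = 2*pi**2/3 + 25/2.

2*pi**2/3 + 25/2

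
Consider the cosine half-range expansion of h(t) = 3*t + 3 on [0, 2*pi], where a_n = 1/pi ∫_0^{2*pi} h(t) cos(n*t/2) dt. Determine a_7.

-24/(49*pi)

a_7 = 1/pi ∫_0^{2*pi} (3*t + 3) cos(7*t/2) dt.
Integrating by parts (boundary term plus one more integral), an antiderivative of (3*t + 3) cos(7*t/2) is 6*t*sin(7*t/2)/7 + 6*sin(7*t/2)/7 + 12*cos(7*t/2)/49; evaluating from 0 to 2*pi: ∫_{0}^{2*pi} (3*t + 3) cos(7*t/2) dt = (-12/49) - (12/49) = -24/49.
Hence a_7 = (1/pi)·(-24/49) = -24/(49*pi).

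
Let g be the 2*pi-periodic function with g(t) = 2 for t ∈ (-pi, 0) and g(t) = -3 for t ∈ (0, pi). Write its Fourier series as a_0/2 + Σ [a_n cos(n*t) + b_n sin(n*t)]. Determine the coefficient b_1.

b_1 = 1/pi ∫_{-pi}^{pi} g(t) sin(t) dt.
Split the integral at the breakpoints.
Directly, an antiderivative of (2) sin(t) is -2*cos(t); evaluating from -pi to 0: ∫_{-pi}^{0} (2) sin(t) dt = (-2) - (2) = -4.
Directly, an antiderivative of (-3) sin(t) is 3*cos(t); evaluating from 0 to pi: ∫_{0}^{pi} (-3) sin(t) dt = (-3) - (3) = -6.
Summing the pieces and multiplying by (1/pi) gives b_1 = -10/pi.

-10/pi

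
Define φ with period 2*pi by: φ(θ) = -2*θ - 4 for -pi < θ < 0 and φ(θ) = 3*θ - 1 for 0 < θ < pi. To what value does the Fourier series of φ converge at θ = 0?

At θ = 0 the one-sided limits are φ(0^-) = -4 and φ(0^+) = -1.
By Dirichlet's theorem the series converges to their average, [(-4) + (-1)]/2 = -5/2.

-5/2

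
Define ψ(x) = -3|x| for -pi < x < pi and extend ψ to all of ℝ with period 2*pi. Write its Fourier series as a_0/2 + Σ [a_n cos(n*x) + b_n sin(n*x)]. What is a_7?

a_7 = 1/pi ∫_{-pi}^{pi} ψ(x) cos(7*x) dx.
ψ is even and cos(7*x) is even, so the integrand is even and a_7 = 2/pi ∫_0^{pi} ψ(x) cos(7*x) dx.
Integrating by parts (boundary term plus one more integral), an antiderivative of (-3*x) cos(7*x) is -3*x*sin(7*x)/7 - 3*cos(7*x)/49; evaluating from 0 to pi: ∫_{0}^{pi} (-3*x) cos(7*x) dx = (3/49) - (-3/49) = 6/49.
Hence a_7 = (2/pi)·(6/49) = 12/(49*pi).

12/(49*pi)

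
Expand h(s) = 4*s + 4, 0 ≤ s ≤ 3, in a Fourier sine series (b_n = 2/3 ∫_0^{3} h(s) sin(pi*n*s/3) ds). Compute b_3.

40/(3*pi)

b_3 = 2/3 ∫_0^{3} (4*s + 4) sin(pi*s) ds.
Integrating by parts (boundary term plus one more integral), an antiderivative of (4*s + 4) sin(pi*s) is -4*s*cos(pi*s)/pi + 4*sin(pi*s)/pi**2 - 4*cos(pi*s)/pi; evaluating from 0 to 3: ∫_{0}^{3} (4*s + 4) sin(pi*s) ds = (16/pi) - (-4/pi) = 20/pi.
Hence b_3 = (2/3)·(20/pi) = 40/(3*pi).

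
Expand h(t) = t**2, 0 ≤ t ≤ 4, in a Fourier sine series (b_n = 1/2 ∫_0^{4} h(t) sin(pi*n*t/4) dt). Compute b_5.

b_5 = 1/2 ∫_0^{4} (t**2) sin(5*pi*t/4) dt.
Integrating by parts twice (tabular method), an antiderivative of (t**2) sin(5*pi*t/4) is -4*t**2*cos(5*pi*t/4)/(5*pi) + 32*t*sin(5*pi*t/4)/(25*pi**2) + 128*cos(5*pi*t/4)/(125*pi**3); evaluating from 0 to 4: ∫_{0}^{4} (t**2) sin(5*pi*t/4) dt = (64*(-2 + 25*pi**2)/(125*pi**3)) - (128/(125*pi**3)) = 64*(-4 + 25*pi**2)/(125*pi**3).
Hence b_5 = (1/2)·(64*(-4 + 25*pi**2)/(125*pi**3)) = 32*(-4 + 25*pi**2)/(125*pi**3).

32*(-4 + 25*pi**2)/(125*pi**3)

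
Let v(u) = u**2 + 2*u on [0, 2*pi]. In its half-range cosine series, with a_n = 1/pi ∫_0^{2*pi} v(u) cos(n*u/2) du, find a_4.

a_4 = 1/pi ∫_0^{2*pi} (u**2 + 2*u) cos(2*u) du.
Integrating by parts twice (tabular method), an antiderivative of (u**2 + 2*u) cos(2*u) is u**2*sin(2*u)/2 + u*sin(2*u) + u*cos(2*u)/2 - sin(2*u)/4 + cos(2*u)/2; evaluating from 0 to 2*pi: ∫_{0}^{2*pi} (u**2 + 2*u) cos(2*u) du = (1/2 + pi) - (1/2) = pi.
Hence a_4 = (1/pi)·(pi) = 1.

1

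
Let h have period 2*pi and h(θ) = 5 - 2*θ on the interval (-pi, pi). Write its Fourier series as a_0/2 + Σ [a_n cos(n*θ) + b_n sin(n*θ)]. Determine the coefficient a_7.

a_7 = 1/pi ∫_{-pi}^{pi} h(θ) cos(7*θ) dθ.
Integrating by parts (boundary term plus one more integral), an antiderivative of (5 - 2*θ) cos(7*θ) is -2*θ*sin(7*θ)/7 + 5*sin(7*θ)/7 - 2*cos(7*θ)/49; evaluating from -pi to pi: ∫_{-pi}^{pi} (5 - 2*θ) cos(7*θ) dθ = (2/49) - (2/49) = 0.
Hence a_7 = (1/pi)·(0) = 0.

0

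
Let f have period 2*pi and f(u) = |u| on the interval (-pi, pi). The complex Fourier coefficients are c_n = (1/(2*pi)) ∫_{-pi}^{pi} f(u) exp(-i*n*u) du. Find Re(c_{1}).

Since f is real-valued, Re(c_{1}) = (1/(2*pi)) ∫_{-pi}^{pi} f(u) cos(u) du = a_{1}/2.
f is even and cos(u) is even, so the integrand is even: ∫_{-pi}^{pi} f(u) cos(u) du = 2∫_0^{pi} f(u) cos(u) du.
Integrating by parts (boundary term plus one more integral), an antiderivative of (u) cos(u) is u*sin(u) + cos(u); evaluating from 0 to pi: ∫_{0}^{pi} (u) cos(u) du = (-1) - (1) = -2.
So ∫_{-pi}^{pi} f(u) cos(u) du = -4.
Hence Re(c_{1}) = (1/(2*pi))·(-4) = -2/pi.

-2/pi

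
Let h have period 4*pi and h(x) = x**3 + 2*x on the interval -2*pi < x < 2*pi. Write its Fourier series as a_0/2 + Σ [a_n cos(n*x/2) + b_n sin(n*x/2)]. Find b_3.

-8/9 + 16*pi**2/3

b_3 = (1/(2*pi)) ∫_{-2*pi}^{2*pi} h(x) sin(3*x/2) dx.
h is odd and sin(3*x/2) is odd, so the integrand is even and b_3 = 1/pi ∫_0^{2*pi} h(x) sin(3*x/2) dx.
Integrating by parts three times (tabular method), an antiderivative of (x**3 + 2*x) sin(3*x/2) is -2*x**3*cos(3*x/2)/3 + 4*x**2*sin(3*x/2)/3 + 4*x*cos(3*x/2)/9 - 8*sin(3*x/2)/27; evaluating from 0 to 2*pi: ∫_{0}^{2*pi} (x**3 + 2*x) sin(3*x/2) dx = (8*pi*(-1 + 6*pi**2)/9) - (0) = 8*pi*(-1 + 6*pi**2)/9.
Hence b_3 = (1/pi)·(8*pi*(-1 + 6*pi**2)/9) = -8/9 + 16*pi**2/3.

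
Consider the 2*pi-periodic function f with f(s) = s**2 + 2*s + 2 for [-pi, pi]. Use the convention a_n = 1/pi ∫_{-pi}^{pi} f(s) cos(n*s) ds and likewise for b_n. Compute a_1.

a_1 = 1/pi ∫_{-pi}^{pi} f(s) cos(s) ds.
Integrating by parts twice (tabular method), an antiderivative of (s**2 + 2*s + 2) cos(s) is s**2*sin(s) + 2*s*sin(s) + 2*s*cos(s) + 2*cos(s); evaluating from -pi to pi: ∫_{-pi}^{pi} (s**2 + 2*s + 2) cos(s) ds = (-2*pi - 2) - (-2 + 2*pi) = -4*pi.
Hence a_1 = (1/pi)·(-4*pi) = -4.

-4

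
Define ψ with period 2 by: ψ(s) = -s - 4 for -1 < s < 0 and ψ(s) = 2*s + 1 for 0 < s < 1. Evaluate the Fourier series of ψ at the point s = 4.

s = 4 differs from s = 0 by 2 full period(s), and the series is 2-periodic.
At s = 0 the one-sided limits are ψ(0^-) = -4 and ψ(0^+) = 1.
By Dirichlet's theorem the series converges to their average, [(-4) + (1)]/2 = -3/2.

-3/2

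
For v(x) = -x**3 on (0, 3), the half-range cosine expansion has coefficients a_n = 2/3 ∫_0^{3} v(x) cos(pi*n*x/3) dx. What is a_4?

a_4 = 2/3 ∫_0^{3} (-x**3) cos(4*pi*x/3) dx.
Integrating by parts three times (tabular method), an antiderivative of (-x**3) cos(4*pi*x/3) is -3*x**3*sin(4*pi*x/3)/(4*pi) - 27*x**2*cos(4*pi*x/3)/(16*pi**2) + 81*x*sin(4*pi*x/3)/(32*pi**3) + 243*cos(4*pi*x/3)/(128*pi**4); evaluating from 0 to 3: ∫_{0}^{3} (-x**3) cos(4*pi*x/3) dx = (243*(1 - 8*pi**2)/(128*pi**4)) - (243/(128*pi**4)) = -243/(16*pi**2).
Hence a_4 = (2/3)·(-243/(16*pi**2)) = -81/(8*pi**2).

-81/(8*pi**2)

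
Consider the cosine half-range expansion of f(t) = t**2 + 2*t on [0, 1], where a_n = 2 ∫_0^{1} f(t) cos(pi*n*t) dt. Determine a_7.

a_7 = 2 ∫_0^{1} (t**2 + 2*t) cos(7*pi*t) dt.
Integrating by parts twice (tabular method), an antiderivative of (t**2 + 2*t) cos(7*pi*t) is t**2*sin(7*pi*t)/(7*pi) + 2*t*sin(7*pi*t)/(7*pi) + 2*t*cos(7*pi*t)/(49*pi**2) - 2*sin(7*pi*t)/(343*pi**3) + 2*cos(7*pi*t)/(49*pi**2); evaluating from 0 to 1: ∫_{0}^{1} (t**2 + 2*t) cos(7*pi*t) dt = (-4/(49*pi**2)) - (2/(49*pi**2)) = -6/(49*pi**2).
Hence a_7 = 2·(-6/(49*pi**2)) = -12/(49*pi**2).

-12/(49*pi**2)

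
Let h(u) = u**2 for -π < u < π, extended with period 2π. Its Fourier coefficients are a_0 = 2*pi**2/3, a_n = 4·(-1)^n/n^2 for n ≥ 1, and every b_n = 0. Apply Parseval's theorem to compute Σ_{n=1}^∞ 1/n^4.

pi**4/90

Parseval: a_0^2/2 + Σ a_n^2 = (1/π) ∫_{-π}^{π} h(u)^2 du = 2*pi**4/5.
Subtract a_0^2/2 = 2*pi**4/9: Σ a_n^2 = 8*pi**4/45.
Since a_n^2 = 16/n^4, Σ 1/n^4 = pi**4/90.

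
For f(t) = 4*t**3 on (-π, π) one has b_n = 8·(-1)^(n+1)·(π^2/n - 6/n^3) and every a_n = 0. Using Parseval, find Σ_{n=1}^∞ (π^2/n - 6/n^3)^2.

pi**6/14

Parseval: Σ b_n^2 = (1/π) ∫_{-π}^{π} f(t)^2 dt = 32*pi**6/7.
b_n^2 = 64·(π^2/n - 6/n^3)^2, so the sum equals (32*pi**6/7)/64 = pi**6/14.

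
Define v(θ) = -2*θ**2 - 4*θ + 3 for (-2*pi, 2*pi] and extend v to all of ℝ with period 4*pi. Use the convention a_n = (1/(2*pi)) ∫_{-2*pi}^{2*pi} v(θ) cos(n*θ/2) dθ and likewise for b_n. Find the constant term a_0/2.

a_0 = (1/(2*pi)) ∫_{-2*pi}^{2*pi} v(θ) dθ = (1/(2*pi)) · (-32*pi**3/3 + 12*pi) = 6 - 16*pi**2/3.
So the constant term a_0/2 = 3 - 8*pi**2/3.

3 - 8*pi**2/3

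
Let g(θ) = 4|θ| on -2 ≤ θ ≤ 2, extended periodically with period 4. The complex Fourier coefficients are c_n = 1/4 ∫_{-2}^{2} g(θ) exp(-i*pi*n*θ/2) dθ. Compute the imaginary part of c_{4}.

Since g is real-valued, Im(c_{4}) = -1/4 ∫_{-2}^{2} g(θ) sin(2*pi*θ) dθ = -b_{4}/2.
(g is even, so the integrand is odd over a symmetric interval and the integral vanishes.)

0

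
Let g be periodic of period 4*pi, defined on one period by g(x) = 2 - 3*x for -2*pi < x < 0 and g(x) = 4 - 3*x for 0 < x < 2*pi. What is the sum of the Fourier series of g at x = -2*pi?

At x = -2*pi the one-sided limits are g(-2*pi^-) = 4 - 6*pi and g(-2*pi^+) = 2 + 6*pi.
By Dirichlet's theorem the series converges to their average, [(4 - 6*pi) + (2 + 6*pi)]/2 = 3.

3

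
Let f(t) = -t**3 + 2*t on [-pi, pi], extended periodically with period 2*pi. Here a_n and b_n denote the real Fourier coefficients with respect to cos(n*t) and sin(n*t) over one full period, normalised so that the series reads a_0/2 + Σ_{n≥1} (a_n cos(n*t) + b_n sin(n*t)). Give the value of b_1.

b_1 = 1/pi ∫_{-pi}^{pi} f(t) sin(t) dt.
f is odd and sin(t) is odd, so the integrand is even and b_1 = 2/pi ∫_0^{pi} f(t) sin(t) dt.
Integrating by parts three times (tabular method), an antiderivative of (-t**3 + 2*t) sin(t) is t**3*cos(t) - 3*t**2*sin(t) - 8*t*cos(t) + 8*sin(t); evaluating from 0 to pi: ∫_{0}^{pi} (-t**3 + 2*t) sin(t) dt = (pi*(8 - pi**2)) - (0) = pi*(8 - pi**2).
Hence b_1 = (2/pi)·(pi*(8 - pi**2)) = 16 - 2*pi**2.

16 - 2*pi**2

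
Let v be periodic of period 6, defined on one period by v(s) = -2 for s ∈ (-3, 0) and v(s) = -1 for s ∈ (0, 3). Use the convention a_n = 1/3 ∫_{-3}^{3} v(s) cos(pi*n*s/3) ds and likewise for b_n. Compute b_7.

2/(7*pi)

b_7 = 1/3 ∫_{-3}^{3} v(s) sin(7*pi*s/3) ds.
Split the integral at the breakpoints.
Directly, an antiderivative of (-2) sin(7*pi*s/3) is 6*cos(7*pi*s/3)/(7*pi); evaluating from -3 to 0: ∫_{-3}^{0} (-2) sin(7*pi*s/3) ds = (6/(7*pi)) - (-6/(7*pi)) = 12/(7*pi).
Directly, an antiderivative of (-1) sin(7*pi*s/3) is 3*cos(7*pi*s/3)/(7*pi); evaluating from 0 to 3: ∫_{0}^{3} (-1) sin(7*pi*s/3) ds = (-3/(7*pi)) - (3/(7*pi)) = -6/(7*pi).
Summing the pieces and multiplying by (1/3) gives b_7 = 2/(7*pi).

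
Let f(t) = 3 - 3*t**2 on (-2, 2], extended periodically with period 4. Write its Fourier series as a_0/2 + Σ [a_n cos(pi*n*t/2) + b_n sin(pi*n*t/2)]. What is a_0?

a_0 = 1/2 ∫_{-2}^{2} f(t) dt = 1/2 · (-4) = -2.

-2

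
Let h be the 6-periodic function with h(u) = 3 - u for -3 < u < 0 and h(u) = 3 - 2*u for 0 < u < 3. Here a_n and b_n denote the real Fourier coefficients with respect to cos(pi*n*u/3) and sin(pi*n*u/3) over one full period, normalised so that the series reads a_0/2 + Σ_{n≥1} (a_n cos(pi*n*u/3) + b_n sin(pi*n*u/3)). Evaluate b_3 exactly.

b_3 = 1/3 ∫_{-3}^{3} h(u) sin(pi*u) du.
Split the integral at the breakpoints.
Integrating by parts (boundary term plus one more integral), an antiderivative of (3 - u) sin(pi*u) is u*cos(pi*u)/pi - sin(pi*u)/pi**2 - 3*cos(pi*u)/pi; evaluating from -3 to 0: ∫_{-3}^{0} (3 - u) sin(pi*u) du = (-3/pi) - (6/pi) = -9/pi.
Integrating by parts (boundary term plus one more integral), an antiderivative of (3 - 2*u) sin(pi*u) is 2*u*cos(pi*u)/pi - 2*sin(pi*u)/pi**2 - 3*cos(pi*u)/pi; evaluating from 0 to 3: ∫_{0}^{3} (3 - 2*u) sin(pi*u) du = (-3/pi) - (-3/pi) = 0.
Summing the pieces and multiplying by (1/3) gives b_3 = -3/pi.

-3/pi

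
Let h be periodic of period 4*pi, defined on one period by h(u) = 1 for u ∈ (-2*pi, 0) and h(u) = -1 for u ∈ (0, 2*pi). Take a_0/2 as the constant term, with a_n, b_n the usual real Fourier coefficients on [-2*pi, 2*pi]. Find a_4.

0

a_4 = (1/(2*pi)) ∫_{-2*pi}^{2*pi} h(u) cos(2*u) du.
h is odd and cos(2*u) is even, so the integrand is odd over a symmetric interval and the integral vanishes.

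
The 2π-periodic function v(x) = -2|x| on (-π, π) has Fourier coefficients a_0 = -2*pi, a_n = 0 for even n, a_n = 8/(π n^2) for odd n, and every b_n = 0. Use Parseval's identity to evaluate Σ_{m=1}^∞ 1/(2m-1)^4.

pi**4/96

Parseval: a_0^2/2 + Σ a_n^2 = (1/π) ∫_{-π}^{π} v(x)^2 dx = 8*pi**2/3.
Subtract a_0^2/2 = 2*pi**2: Σ a_n^2 = 2*pi**2/3.
Only odd n contribute, with a_n^2 = 64/(π^2 n^4), so Σ_{m≥1} 1/(2m-1)^4 = π^2·(2*pi**2/3)/64 = pi**4/96.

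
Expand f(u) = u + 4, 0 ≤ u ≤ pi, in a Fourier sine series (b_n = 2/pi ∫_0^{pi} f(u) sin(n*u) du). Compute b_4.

b_4 = 2/pi ∫_0^{pi} (u + 4) sin(4*u) du.
Integrating by parts (boundary term plus one more integral), an antiderivative of (u + 4) sin(4*u) is -u*cos(4*u)/4 + sin(4*u)/16 - cos(4*u); evaluating from 0 to pi: ∫_{0}^{pi} (u + 4) sin(4*u) du = (-1 - pi/4) - (-1) = -pi/4.
Hence b_4 = (2/pi)·(-pi/4) = -1/2.

-1/2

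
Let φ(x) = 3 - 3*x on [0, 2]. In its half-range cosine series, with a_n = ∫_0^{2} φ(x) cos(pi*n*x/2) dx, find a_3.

8/(3*pi**2)

a_3 = ∫_0^{2} (3 - 3*x) cos(3*pi*x/2) dx.
Integrating by parts (boundary term plus one more integral), an antiderivative of (3 - 3*x) cos(3*pi*x/2) is -2*x*sin(3*pi*x/2)/pi + 2*sin(3*pi*x/2)/pi - 4*cos(3*pi*x/2)/(3*pi**2); evaluating from 0 to 2: ∫_{0}^{2} (3 - 3*x) cos(3*pi*x/2) dx = (4/(3*pi**2)) - (-4/(3*pi**2)) = 8/(3*pi**2).
Hence a_3 = 8/(3*pi**2).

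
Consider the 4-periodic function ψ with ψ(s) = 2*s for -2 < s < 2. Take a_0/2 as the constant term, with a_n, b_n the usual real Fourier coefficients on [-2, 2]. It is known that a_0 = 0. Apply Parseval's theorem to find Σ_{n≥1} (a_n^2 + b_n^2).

32/3

Parseval: a_0^2/2 + Σ_{n≥1} (a_n^2+b_n^2) = 1/2 ∫_{-2}^{2} ψ(s)^2 ds = 32/3.
Subtract a_0^2/2 = 0: Σ (a_n^2+b_n^2) = 32/3.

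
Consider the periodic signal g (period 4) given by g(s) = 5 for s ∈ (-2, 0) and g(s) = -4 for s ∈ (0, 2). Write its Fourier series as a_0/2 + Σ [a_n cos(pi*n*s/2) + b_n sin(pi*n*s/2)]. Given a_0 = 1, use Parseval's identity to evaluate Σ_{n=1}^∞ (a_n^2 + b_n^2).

Parseval: a_0^2/2 + Σ_{n≥1} (a_n^2+b_n^2) = 1/2 ∫_{-2}^{2} g(s)^2 ds = 41.
Subtract a_0^2/2 = 1/2: Σ (a_n^2+b_n^2) = 81/2.

81/2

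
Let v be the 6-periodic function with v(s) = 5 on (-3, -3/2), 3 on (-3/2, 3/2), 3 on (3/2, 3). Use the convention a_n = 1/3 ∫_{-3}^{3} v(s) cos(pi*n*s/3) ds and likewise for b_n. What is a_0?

7

a_0 = 1/3 ∫_{-3}^{3} v(s) ds = 1/3 · (21) = 7.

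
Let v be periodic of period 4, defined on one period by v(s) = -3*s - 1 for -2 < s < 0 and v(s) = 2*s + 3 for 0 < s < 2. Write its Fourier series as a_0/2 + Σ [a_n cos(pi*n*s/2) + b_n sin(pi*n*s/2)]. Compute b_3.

b_3 = 1/2 ∫_{-2}^{2} v(s) sin(3*pi*s/2) ds.
Split the integral at the breakpoints.
Integrating by parts (boundary term plus one more integral), an antiderivative of (-3*s - 1) sin(3*pi*s/2) is 2*s*cos(3*pi*s/2)/pi - 4*sin(3*pi*s/2)/(3*pi**2) + 2*cos(3*pi*s/2)/(3*pi); evaluating from -2 to 0: ∫_{-2}^{0} (-3*s - 1) sin(3*pi*s/2) ds = (2/(3*pi)) - (10/(3*pi)) = -8/(3*pi).
Integrating by parts (boundary term plus one more integral), an antiderivative of (2*s + 3) sin(3*pi*s/2) is -4*s*cos(3*pi*s/2)/(3*pi) + 8*sin(3*pi*s/2)/(9*pi**2) - 2*cos(3*pi*s/2)/pi; evaluating from 0 to 2: ∫_{0}^{2} (2*s + 3) sin(3*pi*s/2) ds = (14/(3*pi)) - (-2/pi) = 20/(3*pi).
Summing the pieces and multiplying by (1/2) gives b_3 = 2/pi.

2/pi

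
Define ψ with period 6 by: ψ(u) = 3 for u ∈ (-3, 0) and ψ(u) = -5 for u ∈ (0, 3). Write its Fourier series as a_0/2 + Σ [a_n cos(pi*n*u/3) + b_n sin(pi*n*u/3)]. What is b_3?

-16/(3*pi)

b_3 = 1/3 ∫_{-3}^{3} ψ(u) sin(pi*u) du.
Split the integral at the breakpoints.
Directly, an antiderivative of (3) sin(pi*u) is -3*cos(pi*u)/pi; evaluating from -3 to 0: ∫_{-3}^{0} (3) sin(pi*u) du = (-3/pi) - (3/pi) = -6/pi.
Directly, an antiderivative of (-5) sin(pi*u) is 5*cos(pi*u)/pi; evaluating from 0 to 3: ∫_{0}^{3} (-5) sin(pi*u) du = (-5/pi) - (5/pi) = -10/pi.
Summing the pieces and multiplying by (1/3) gives b_3 = -16/(3*pi).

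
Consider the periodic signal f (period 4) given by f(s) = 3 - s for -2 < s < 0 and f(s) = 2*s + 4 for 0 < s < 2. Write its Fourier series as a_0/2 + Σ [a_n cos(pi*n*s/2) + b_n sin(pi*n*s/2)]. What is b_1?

b_1 = 1/2 ∫_{-2}^{2} f(s) sin(pi*s/2) ds.
Split the integral at the breakpoints.
Integrating by parts (boundary term plus one more integral), an antiderivative of (3 - s) sin(pi*s/2) is 2*s*cos(pi*s/2)/pi - 4*sin(pi*s/2)/pi**2 - 6*cos(pi*s/2)/pi; evaluating from -2 to 0: ∫_{-2}^{0} (3 - s) sin(pi*s/2) ds = (-6/pi) - (10/pi) = -16/pi.
Integrating by parts (boundary term plus one more integral), an antiderivative of (2*s + 4) sin(pi*s/2) is -4*s*cos(pi*s/2)/pi + 8*sin(pi*s/2)/pi**2 - 8*cos(pi*s/2)/pi; evaluating from 0 to 2: ∫_{0}^{2} (2*s + 4) sin(pi*s/2) ds = (16/pi) - (-8/pi) = 24/pi.
Summing the pieces and multiplying by (1/2) gives b_1 = 4/pi.

4/pi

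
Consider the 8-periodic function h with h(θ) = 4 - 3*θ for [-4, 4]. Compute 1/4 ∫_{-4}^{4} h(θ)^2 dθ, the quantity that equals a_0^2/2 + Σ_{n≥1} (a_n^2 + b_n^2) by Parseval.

128

1/4 ∫_{-4}^{4} h(θ)^2 dθ = 1/4 · (512) = 128.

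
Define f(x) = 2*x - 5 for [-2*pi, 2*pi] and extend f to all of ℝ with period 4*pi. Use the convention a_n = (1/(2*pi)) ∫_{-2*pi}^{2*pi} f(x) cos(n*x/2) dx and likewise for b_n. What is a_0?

a_0 = (1/(2*pi)) ∫_{-2*pi}^{2*pi} f(x) dx = (1/(2*pi)) · (-20*pi) = -10.

-10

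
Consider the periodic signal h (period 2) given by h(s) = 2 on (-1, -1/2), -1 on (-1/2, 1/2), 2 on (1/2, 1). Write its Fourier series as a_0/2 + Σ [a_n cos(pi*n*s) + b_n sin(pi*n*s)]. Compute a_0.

1

a_0 = ∫_{-1}^{1} h(s) ds = 1.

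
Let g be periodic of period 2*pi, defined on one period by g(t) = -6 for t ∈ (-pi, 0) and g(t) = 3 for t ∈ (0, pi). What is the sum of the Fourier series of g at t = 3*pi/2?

-6

t = 3*pi/2 differs from t = -pi/2 by 1 full period(s), and the series is 2*pi-periodic.
g is continuous at t = -pi/2 with value -6, so the series converges to -6 there.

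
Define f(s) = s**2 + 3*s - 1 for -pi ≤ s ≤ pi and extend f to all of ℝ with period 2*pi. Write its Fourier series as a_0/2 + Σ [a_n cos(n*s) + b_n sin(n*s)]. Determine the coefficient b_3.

b_3 = 1/pi ∫_{-pi}^{pi} f(s) sin(3*s) ds.
Integrating by parts twice (tabular method), an antiderivative of (s**2 + 3*s - 1) sin(3*s) is -s**2*cos(3*s)/3 + 2*s*sin(3*s)/9 - s*cos(3*s) + sin(3*s)/3 + 11*cos(3*s)/27; evaluating from -pi to pi: ∫_{-pi}^{pi} (s**2 + 3*s - 1) sin(3*s) ds = (-11/27 + pi + pi**2/3) - (-pi - 11/27 + pi**2/3) = 2*pi.
Hence b_3 = (1/pi)·(2*pi) = 2.

2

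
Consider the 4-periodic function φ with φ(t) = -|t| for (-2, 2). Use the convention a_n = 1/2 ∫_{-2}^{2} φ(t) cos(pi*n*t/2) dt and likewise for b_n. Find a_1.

a_1 = 1/2 ∫_{-2}^{2} φ(t) cos(pi*t/2) dt.
φ is even and cos(pi*t/2) is even, so the integrand is even and a_1 = ∫_0^{2} φ(t) cos(pi*t/2) dt.
Integrating by parts (boundary term plus one more integral), an antiderivative of (-t) cos(pi*t/2) is -2*t*sin(pi*t/2)/pi - 4*cos(pi*t/2)/pi**2; evaluating from 0 to 2: ∫_{0}^{2} (-t) cos(pi*t/2) dt = (4/pi**2) - (-4/pi**2) = 8/pi**2.
Hence a_1 = 8/pi**2.

8/pi**2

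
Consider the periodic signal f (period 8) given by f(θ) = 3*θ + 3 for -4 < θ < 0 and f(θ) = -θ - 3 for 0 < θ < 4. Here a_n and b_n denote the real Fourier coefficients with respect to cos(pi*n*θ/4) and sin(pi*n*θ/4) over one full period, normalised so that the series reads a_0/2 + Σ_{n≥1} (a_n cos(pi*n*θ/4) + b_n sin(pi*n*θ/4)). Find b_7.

b_7 = 1/4 ∫_{-4}^{4} f(θ) sin(7*pi*θ/4) dθ.
Split the integral at the breakpoints.
Integrating by parts (boundary term plus one more integral), an antiderivative of (3*θ + 3) sin(7*pi*θ/4) is -12*θ*cos(7*pi*θ/4)/(7*pi) + 48*sin(7*pi*θ/4)/(49*pi**2) - 12*cos(7*pi*θ/4)/(7*pi); evaluating from -4 to 0: ∫_{-4}^{0} (3*θ + 3) sin(7*pi*θ/4) dθ = (-12/(7*pi)) - (-36/(7*pi)) = 24/(7*pi).
Integrating by parts (boundary term plus one more integral), an antiderivative of (-θ - 3) sin(7*pi*θ/4) is 4*θ*cos(7*pi*θ/4)/(7*pi) - 16*sin(7*pi*θ/4)/(49*pi**2) + 12*cos(7*pi*θ/4)/(7*pi); evaluating from 0 to 4: ∫_{0}^{4} (-θ - 3) sin(7*pi*θ/4) dθ = (-4/pi) - (12/(7*pi)) = -40/(7*pi).
Summing the pieces and multiplying by (1/4) gives b_7 = -4/(7*pi).

-4/(7*pi)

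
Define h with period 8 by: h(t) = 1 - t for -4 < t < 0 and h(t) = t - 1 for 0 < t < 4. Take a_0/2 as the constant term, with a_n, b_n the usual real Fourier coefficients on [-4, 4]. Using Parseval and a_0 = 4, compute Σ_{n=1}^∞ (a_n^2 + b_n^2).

Parseval: a_0^2/2 + Σ_{n≥1} (a_n^2+b_n^2) = 1/4 ∫_{-4}^{4} h(t)^2 dt = 38/3.
Subtract a_0^2/2 = 8: Σ (a_n^2+b_n^2) = 14/3.

14/3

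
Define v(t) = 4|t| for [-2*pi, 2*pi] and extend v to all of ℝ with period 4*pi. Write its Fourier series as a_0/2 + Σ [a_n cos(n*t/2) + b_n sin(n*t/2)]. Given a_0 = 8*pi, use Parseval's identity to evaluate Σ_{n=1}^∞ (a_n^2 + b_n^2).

Parseval: a_0^2/2 + Σ_{n≥1} (a_n^2+b_n^2) = (1/(2*pi)) ∫_{-2*pi}^{2*pi} v(t)^2 dt = 128*pi**2/3.
Subtract a_0^2/2 = 32*pi**2: Σ (a_n^2+b_n^2) = 32*pi**2/3.

32*pi**2/3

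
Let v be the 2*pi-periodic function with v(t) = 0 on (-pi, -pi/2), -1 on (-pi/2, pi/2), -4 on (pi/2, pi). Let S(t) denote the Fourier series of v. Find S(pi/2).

-5/2

At t = pi/2 the one-sided limits are v(pi/2^-) = -1 and v(pi/2^+) = -4.
By Dirichlet's theorem the series converges to their average, [(-1) + (-4)]/2 = -5/2.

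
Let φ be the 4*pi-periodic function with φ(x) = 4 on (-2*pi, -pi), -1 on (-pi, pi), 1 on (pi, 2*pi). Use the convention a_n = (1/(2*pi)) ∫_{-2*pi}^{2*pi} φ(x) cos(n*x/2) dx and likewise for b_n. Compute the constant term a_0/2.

3/4

a_0 = (1/(2*pi)) ∫_{-2*pi}^{2*pi} φ(x) dx = (1/(2*pi)) · (3*pi) = 3/2.
So the constant term a_0/2 = 3/4.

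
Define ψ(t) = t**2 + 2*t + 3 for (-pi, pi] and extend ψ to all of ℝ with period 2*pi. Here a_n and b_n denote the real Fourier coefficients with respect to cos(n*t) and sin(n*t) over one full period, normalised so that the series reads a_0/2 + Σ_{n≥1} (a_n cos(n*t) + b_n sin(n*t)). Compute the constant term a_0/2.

3 + pi**2/3

a_0 = 1/pi ∫_{-pi}^{pi} ψ(t) dt = 1/pi · (2*pi*(9 + pi**2)/3) = 6 + 2*pi**2/3.
So the constant term a_0/2 = 3 + pi**2/3.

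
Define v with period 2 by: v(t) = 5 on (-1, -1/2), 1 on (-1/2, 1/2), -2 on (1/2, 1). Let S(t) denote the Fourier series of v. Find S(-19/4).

t = -19/4 differs from t = -3/4 by -2 full period(s), and the series is 2-periodic.
v is continuous at t = -3/4 with value 5, so the series converges to 5 there.

5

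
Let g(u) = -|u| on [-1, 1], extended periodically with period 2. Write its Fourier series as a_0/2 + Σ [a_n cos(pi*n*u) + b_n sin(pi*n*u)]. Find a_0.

-1

a_0 = ∫_{-1}^{1} g(u) du = -1.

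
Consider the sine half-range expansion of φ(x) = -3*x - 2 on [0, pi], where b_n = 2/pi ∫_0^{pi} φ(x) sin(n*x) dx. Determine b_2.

3

b_2 = 2/pi ∫_0^{pi} (-3*x - 2) sin(2*x) dx.
Integrating by parts (boundary term plus one more integral), an antiderivative of (-3*x - 2) sin(2*x) is 3*x*cos(2*x)/2 - 3*sin(2*x)/4 + cos(2*x); evaluating from 0 to pi: ∫_{0}^{pi} (-3*x - 2) sin(2*x) dx = (1 + 3*pi/2) - (1) = 3*pi/2.
Hence b_2 = (2/pi)·(3*pi/2) = 3.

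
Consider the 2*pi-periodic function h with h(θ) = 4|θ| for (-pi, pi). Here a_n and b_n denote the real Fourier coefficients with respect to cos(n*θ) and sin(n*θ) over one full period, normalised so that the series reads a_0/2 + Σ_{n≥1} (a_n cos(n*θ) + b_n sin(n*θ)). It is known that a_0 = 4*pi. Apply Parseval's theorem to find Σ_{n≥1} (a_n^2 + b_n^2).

8*pi**2/3

Parseval: a_0^2/2 + Σ_{n≥1} (a_n^2+b_n^2) = 1/pi ∫_{-pi}^{pi} h(θ)^2 dθ = 32*pi**2/3.
Subtract a_0^2/2 = 8*pi**2: Σ (a_n^2+b_n^2) = 8*pi**2/3.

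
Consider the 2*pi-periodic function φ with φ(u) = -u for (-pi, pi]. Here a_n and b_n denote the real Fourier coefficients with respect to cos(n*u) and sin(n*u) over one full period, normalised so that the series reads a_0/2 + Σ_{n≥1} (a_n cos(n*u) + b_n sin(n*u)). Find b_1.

b_1 = 1/pi ∫_{-pi}^{pi} φ(u) sin(u) du.
φ is odd and sin(u) is odd, so the integrand is even and b_1 = 2/pi ∫_0^{pi} φ(u) sin(u) du.
Integrating by parts (boundary term plus one more integral), an antiderivative of (-u) sin(u) is u*cos(u) - sin(u); evaluating from 0 to pi: ∫_{0}^{pi} (-u) sin(u) du = (-pi) - (0) = -pi.
Hence b_1 = (2/pi)·(-pi) = -2.

-2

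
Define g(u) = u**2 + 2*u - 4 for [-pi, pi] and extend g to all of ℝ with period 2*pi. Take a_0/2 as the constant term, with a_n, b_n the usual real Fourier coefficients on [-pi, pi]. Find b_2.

-2

b_2 = 1/pi ∫_{-pi}^{pi} g(u) sin(2*u) du.
Integrating by parts twice (tabular method), an antiderivative of (u**2 + 2*u - 4) sin(2*u) is -u**2*cos(2*u)/2 + u*sin(2*u)/2 - u*cos(2*u) + sin(2*u)/2 + 9*cos(2*u)/4; evaluating from -pi to pi: ∫_{-pi}^{pi} (u**2 + 2*u - 4) sin(2*u) du = (-pi**2/2 - pi + 9/4) - (-pi**2/2 + 9/4 + pi) = -2*pi.
Hence b_2 = (1/pi)·(-2*pi) = -2.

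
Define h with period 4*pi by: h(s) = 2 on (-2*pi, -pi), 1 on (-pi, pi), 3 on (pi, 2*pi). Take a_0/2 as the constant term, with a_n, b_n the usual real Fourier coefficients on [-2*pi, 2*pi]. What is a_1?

a_1 = (1/(2*pi)) ∫_{-2*pi}^{2*pi} h(s) cos(s/2) ds.
Split the integral at the breakpoints.
Directly, an antiderivative of (2) cos(s/2) is 4*sin(s/2); evaluating from -2*pi to -pi: ∫_{-2*pi}^{-pi} (2) cos(s/2) ds = (-4) - (0) = -4.
Directly, an antiderivative of (1) cos(s/2) is 2*sin(s/2); evaluating from -pi to pi: ∫_{-pi}^{pi} (1) cos(s/2) ds = (2) - (-2) = 4.
Directly, an antiderivative of (3) cos(s/2) is 6*sin(s/2); evaluating from pi to 2*pi: ∫_{pi}^{2*pi} (3) cos(s/2) ds = (0) - (6) = -6.
Summing the pieces and multiplying by (1/(2*pi)) gives a_1 = -3/pi.

-3/pi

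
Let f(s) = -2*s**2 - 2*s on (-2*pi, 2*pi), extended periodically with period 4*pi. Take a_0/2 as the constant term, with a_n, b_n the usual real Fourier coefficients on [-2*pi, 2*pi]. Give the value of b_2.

4

b_2 = (1/(2*pi)) ∫_{-2*pi}^{2*pi} f(s) sin(s) ds.
Integrating by parts twice (tabular method), an antiderivative of (-2*s**2 - 2*s) sin(s) is 2*s**2*cos(s) - 4*s*sin(s) + 2*s*cos(s) - 2*sin(s) - 4*cos(s); evaluating from -2*pi to 2*pi: ∫_{-2*pi}^{2*pi} (-2*s**2 - 2*s) sin(s) ds = (-4 + 4*pi + 8*pi**2) - (-4*pi - 4 + 8*pi**2) = 8*pi.
Hence b_2 = (1/(2*pi))·(8*pi) = 4.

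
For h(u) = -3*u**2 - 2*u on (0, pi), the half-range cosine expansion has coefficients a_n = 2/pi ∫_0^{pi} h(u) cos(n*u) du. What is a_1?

a_1 = 2/pi ∫_0^{pi} (-3*u**2 - 2*u) cos(u) du.
Integrating by parts twice (tabular method), an antiderivative of (-3*u**2 - 2*u) cos(u) is -3*u**2*sin(u) - 2*u*sin(u) - 6*u*cos(u) + 6*sin(u) - 2*cos(u); evaluating from 0 to pi: ∫_{0}^{pi} (-3*u**2 - 2*u) cos(u) du = (2 + 6*pi) - (-2) = 4 + 6*pi.
Hence a_1 = (2/pi)·(4 + 6*pi) = 8/pi + 12.

8/pi + 12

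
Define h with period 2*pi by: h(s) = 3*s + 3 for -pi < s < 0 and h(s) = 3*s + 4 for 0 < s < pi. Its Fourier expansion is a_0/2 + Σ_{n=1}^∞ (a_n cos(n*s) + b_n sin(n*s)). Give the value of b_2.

-3

b_2 = 1/pi ∫_{-pi}^{pi} h(s) sin(2*s) ds.
Split the integral at the breakpoints.
Integrating by parts (boundary term plus one more integral), an antiderivative of (3*s + 3) sin(2*s) is -3*s*cos(2*s)/2 + 3*sin(2*s)/4 - 3*cos(2*s)/2; evaluating from -pi to 0: ∫_{-pi}^{0} (3*s + 3) sin(2*s) ds = (-3/2) - (-3/2 + 3*pi/2) = -3*pi/2.
Integrating by parts (boundary term plus one more integral), an antiderivative of (3*s + 4) sin(2*s) is -3*s*cos(2*s)/2 + 3*sin(2*s)/4 - 2*cos(2*s); evaluating from 0 to pi: ∫_{0}^{pi} (3*s + 4) sin(2*s) ds = (-3*pi/2 - 2) - (-2) = -3*pi/2.
Summing the pieces and multiplying by (1/pi) gives b_2 = -3.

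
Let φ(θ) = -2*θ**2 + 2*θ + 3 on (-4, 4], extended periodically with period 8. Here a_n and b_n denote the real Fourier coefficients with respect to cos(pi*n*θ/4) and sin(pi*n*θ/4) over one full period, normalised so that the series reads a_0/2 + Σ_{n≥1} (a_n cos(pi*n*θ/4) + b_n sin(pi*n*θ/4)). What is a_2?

-32/pi**2

a_2 = 1/4 ∫_{-4}^{4} φ(θ) cos(pi*θ/2) dθ.
Integrating by parts twice (tabular method), an antiderivative of (-2*θ**2 + 2*θ + 3) cos(pi*θ/2) is -4*θ**2*sin(pi*θ/2)/pi + 4*θ*sin(pi*θ/2)/pi - 16*θ*cos(pi*θ/2)/pi**2 + 32*sin(pi*θ/2)/pi**3 + 6*sin(pi*θ/2)/pi + 8*cos(pi*θ/2)/pi**2; evaluating from -4 to 4: ∫_{-4}^{4} (-2*θ**2 + 2*θ + 3) cos(pi*θ/2) dθ = (-56/pi**2) - (72/pi**2) = -128/pi**2.
Hence a_2 = (1/4)·(-128/pi**2) = -32/pi**2.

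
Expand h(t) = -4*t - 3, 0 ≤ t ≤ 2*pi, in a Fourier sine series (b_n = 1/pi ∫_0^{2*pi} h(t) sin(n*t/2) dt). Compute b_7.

b_7 = 1/pi ∫_0^{2*pi} (-4*t - 3) sin(7*t/2) dt.
Integrating by parts (boundary term plus one more integral), an antiderivative of (-4*t - 3) sin(7*t/2) is 8*t*cos(7*t/2)/7 - 16*sin(7*t/2)/49 + 6*cos(7*t/2)/7; evaluating from 0 to 2*pi: ∫_{0}^{2*pi} (-4*t - 3) sin(7*t/2) dt = (-16*pi/7 - 6/7) - (6/7) = -16*pi/7 - 12/7.
Hence b_7 = (1/pi)·(-16*pi/7 - 12/7) = 4*(-4*pi - 3)/(7*pi).

4*(-4*pi - 3)/(7*pi)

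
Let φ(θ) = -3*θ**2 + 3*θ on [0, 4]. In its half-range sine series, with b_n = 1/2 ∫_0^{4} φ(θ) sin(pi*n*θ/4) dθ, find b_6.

b_6 = 1/2 ∫_0^{4} (-3*θ**2 + 3*θ) sin(3*pi*θ/2) dθ.
Integrating by parts twice (tabular method), an antiderivative of (-3*θ**2 + 3*θ) sin(3*pi*θ/2) is 2*θ**2*cos(3*pi*θ/2)/pi - 8*θ*sin(3*pi*θ/2)/(3*pi**2) - 2*θ*cos(3*pi*θ/2)/pi + 4*sin(3*pi*θ/2)/(3*pi**2) - 16*cos(3*pi*θ/2)/(9*pi**3); evaluating from 0 to 4: ∫_{0}^{4} (-3*θ**2 + 3*θ) sin(3*pi*θ/2) dθ = (-16/(9*pi**3) + 24/pi) - (-16/(9*pi**3)) = 24/pi.
Hence b_6 = (1/2)·(24/pi) = 12/pi.

12/pi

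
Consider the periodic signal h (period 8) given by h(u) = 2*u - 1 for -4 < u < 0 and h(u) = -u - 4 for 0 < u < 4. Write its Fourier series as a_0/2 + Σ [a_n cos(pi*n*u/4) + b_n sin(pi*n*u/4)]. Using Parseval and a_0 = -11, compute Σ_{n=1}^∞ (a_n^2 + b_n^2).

43/6

Parseval: a_0^2/2 + Σ_{n≥1} (a_n^2+b_n^2) = 1/4 ∫_{-4}^{4} h(u)^2 du = 203/3.
Subtract a_0^2/2 = 121/2: Σ (a_n^2+b_n^2) = 43/6.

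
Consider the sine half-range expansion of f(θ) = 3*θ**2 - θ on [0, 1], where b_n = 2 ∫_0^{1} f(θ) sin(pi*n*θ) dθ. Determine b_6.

-2/(3*pi)

b_6 = 2 ∫_0^{1} (3*θ**2 - θ) sin(6*pi*θ) dθ.
Integrating by parts twice (tabular method), an antiderivative of (3*θ**2 - θ) sin(6*pi*θ) is -θ**2*cos(6*pi*θ)/(2*pi) + θ*sin(6*pi*θ)/(6*pi**2) + θ*cos(6*pi*θ)/(6*pi) - sin(6*pi*θ)/(36*pi**2) + cos(6*pi*θ)/(36*pi**3); evaluating from 0 to 1: ∫_{0}^{1} (3*θ**2 - θ) sin(6*pi*θ) dθ = ((1 - 12*pi**2)/(36*pi**3)) - (1/(36*pi**3)) = -1/(3*pi).
Hence b_6 = 2·(-1/(3*pi)) = -2/(3*pi).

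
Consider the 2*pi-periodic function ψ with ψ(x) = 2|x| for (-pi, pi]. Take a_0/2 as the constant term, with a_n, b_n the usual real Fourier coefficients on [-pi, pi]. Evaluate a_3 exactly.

a_3 = 1/pi ∫_{-pi}^{pi} ψ(x) cos(3*x) dx.
ψ is even and cos(3*x) is even, so the integrand is even and a_3 = 2/pi ∫_0^{pi} ψ(x) cos(3*x) dx.
Integrating by parts (boundary term plus one more integral), an antiderivative of (2*x) cos(3*x) is 2*x*sin(3*x)/3 + 2*cos(3*x)/9; evaluating from 0 to pi: ∫_{0}^{pi} (2*x) cos(3*x) dx = (-2/9) - (2/9) = -4/9.
Hence a_3 = (2/pi)·(-4/9) = -8/(9*pi).

-8/(9*pi)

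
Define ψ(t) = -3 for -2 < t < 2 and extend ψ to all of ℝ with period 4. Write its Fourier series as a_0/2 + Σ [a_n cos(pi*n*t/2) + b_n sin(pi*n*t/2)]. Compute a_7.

0

a_7 = 1/2 ∫_{-2}^{2} ψ(t) cos(7*pi*t/2) dt.
ψ is even and cos(7*pi*t/2) is even, so the integrand is even and a_7 = ∫_0^{2} ψ(t) cos(7*pi*t/2) dt.
Directly, an antiderivative of (-3) cos(7*pi*t/2) is -6*sin(7*pi*t/2)/(7*pi); evaluating from 0 to 2: ∫_{0}^{2} (-3) cos(7*pi*t/2) dt = (0) - (0) = 0.
Hence a_7 = 0.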